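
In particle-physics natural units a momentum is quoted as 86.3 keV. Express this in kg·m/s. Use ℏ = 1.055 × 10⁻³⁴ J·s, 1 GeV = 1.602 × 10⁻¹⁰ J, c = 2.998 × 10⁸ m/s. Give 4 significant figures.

4.611 × 10⁻²³ kg·m/s

Momentum is [E]/c; divide by c.
1 GeV → 1/c × (1 GeV in J) = 5.344 × 10⁻¹⁹ kg·m/s.
Convert the energy scale: 86.3 keV = 8.63 × 10⁻⁵ GeV.
Result: 8.63 × 10⁻⁵ × 5.344 × 10⁻¹⁹ = 4.611 × 10⁻²³ kg·m/s.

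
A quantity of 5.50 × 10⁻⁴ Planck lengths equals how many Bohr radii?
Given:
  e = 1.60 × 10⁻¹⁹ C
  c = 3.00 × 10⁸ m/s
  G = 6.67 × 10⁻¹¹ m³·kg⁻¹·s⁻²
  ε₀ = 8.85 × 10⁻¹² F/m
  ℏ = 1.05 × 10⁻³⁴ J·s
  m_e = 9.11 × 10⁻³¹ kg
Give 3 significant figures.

Planck length: ℓ_P = √(ℏG/c³) = 1.61 × 10⁻³⁵ m
Bohr radius: a₀ = 4πε₀ℏ²/(m_e e²) = 5.26 × 10⁻¹¹ m
5.50 × 10⁻⁴ × 1.61 × 10⁻³⁵ / 5.26 × 10⁻¹¹ = 1.68 × 10⁻²⁸

1.68 × 10⁻²⁸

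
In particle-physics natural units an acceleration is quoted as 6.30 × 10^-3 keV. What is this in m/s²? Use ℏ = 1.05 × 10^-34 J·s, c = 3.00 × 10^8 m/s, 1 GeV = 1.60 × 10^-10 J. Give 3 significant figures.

Acceleration is [L]/[T]² = c·[E]/ℏ.
1 GeV → c/ℏ × (1 GeV in J) = 4.57 × 10^32 m/s².
Convert the energy scale: 6.30 × 10^-3 keV = 6.30 × 10^-9 GeV.
Result: 6.30 × 10^-9 × 4.57 × 10^32 = 2.88 × 10^24 m/s².

2.88 × 10^24 m/s²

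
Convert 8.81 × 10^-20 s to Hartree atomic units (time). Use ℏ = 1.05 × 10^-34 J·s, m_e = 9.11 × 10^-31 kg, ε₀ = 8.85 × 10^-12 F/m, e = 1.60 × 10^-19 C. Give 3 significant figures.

3.67 × 10^-3

atomic unit of time: τ_au = (4πε₀)²ℏ³/(m_e e⁴) = 2.40 × 10^-17 s.
8.81 × 10^-20 / 2.40 × 10^-17 = 3.67 × 10^-3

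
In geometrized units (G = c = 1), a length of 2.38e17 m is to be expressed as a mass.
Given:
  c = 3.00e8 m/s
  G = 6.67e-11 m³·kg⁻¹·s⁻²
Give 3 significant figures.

3.21e44 kg

Length → mass via c²/G.
2.38e17 m × (c²/G) = 3.21e44 kg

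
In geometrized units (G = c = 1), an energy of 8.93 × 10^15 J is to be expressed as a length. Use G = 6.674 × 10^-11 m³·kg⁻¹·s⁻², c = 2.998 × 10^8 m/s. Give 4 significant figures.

7.378 × 10^-29 m

Energy → length via G/c⁴.
8.93 × 10^15 J × (G/c⁴) = 7.378 × 10^-29 m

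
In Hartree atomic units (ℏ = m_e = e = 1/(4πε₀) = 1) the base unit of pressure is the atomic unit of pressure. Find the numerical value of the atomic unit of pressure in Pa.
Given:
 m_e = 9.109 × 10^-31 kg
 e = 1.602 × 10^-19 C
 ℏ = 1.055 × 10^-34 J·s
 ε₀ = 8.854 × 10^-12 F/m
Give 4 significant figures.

2.929 × 10^13 Pa

P_au = E_h/a₀³ = m_e⁴e¹⁰/((4πε₀)⁵ℏ⁸)
E_h = 4.354 × 10^-18 J
a₀ = 5.297 × 10^-11 m
E_h/a₀³ = 2.929 × 10^13 Pa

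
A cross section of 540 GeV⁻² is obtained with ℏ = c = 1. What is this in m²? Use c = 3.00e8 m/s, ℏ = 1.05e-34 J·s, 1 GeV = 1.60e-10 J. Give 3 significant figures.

2.09e-29 m²

Area is [L]² = [E]⁻²·(ℏc)²; restore (ℏc)².
1 GeV⁻² → (ℏc)² × (1 GeV in J)⁻² = 3.88e-32 m².
Result: 540 × 3.88e-32 = 2.09e-29 m².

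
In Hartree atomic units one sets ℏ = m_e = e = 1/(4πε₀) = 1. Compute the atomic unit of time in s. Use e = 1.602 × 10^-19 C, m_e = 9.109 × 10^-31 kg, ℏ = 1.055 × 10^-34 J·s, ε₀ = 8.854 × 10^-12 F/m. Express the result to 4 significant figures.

τ_au = (4πε₀)²ℏ³/(m_e e⁴)
E_h = 4.354 × 10^-18 J
ℏ/E_h = 2.423 × 10^-17 s

2.423 × 10^-17 s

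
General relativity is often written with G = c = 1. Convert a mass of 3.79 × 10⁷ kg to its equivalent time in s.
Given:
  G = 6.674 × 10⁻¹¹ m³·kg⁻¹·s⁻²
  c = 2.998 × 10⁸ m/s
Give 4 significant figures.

Mass → time via G/c³.
3.79 × 10⁷ kg × (G/c³) = 9.387 × 10⁻²⁹ s

9.387 × 10⁻²⁹ s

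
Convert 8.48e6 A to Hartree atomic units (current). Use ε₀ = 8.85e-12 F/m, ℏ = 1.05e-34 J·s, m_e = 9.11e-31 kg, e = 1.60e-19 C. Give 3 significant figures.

1.27e9

atomic unit of electric current: I_au = e E_h/ℏ = m_e e⁵/((4πε₀)²ℏ³) = 6.67e-3 A.
8.48e6 / 6.67e-3 = 1.27e9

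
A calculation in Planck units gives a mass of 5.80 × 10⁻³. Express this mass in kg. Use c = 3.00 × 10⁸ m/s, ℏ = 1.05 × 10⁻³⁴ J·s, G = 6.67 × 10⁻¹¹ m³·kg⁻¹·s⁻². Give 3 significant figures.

1.26 × 10⁻¹⁰ kg

One Planck mass: m_P = √(ℏc/G) = 2.17 × 10⁻⁸ kg.
5.80 × 10⁻³ × 2.17 × 10⁻⁸ kg = 1.26 × 10⁻¹⁰ kg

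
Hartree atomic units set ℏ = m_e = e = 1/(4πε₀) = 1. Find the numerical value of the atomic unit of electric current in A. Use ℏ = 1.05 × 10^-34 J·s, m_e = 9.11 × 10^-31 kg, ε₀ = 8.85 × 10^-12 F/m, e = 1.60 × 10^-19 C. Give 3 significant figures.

From ℏ = m_e = e = 1/(4πε₀) = 1 the current scale is I_au = e E_h/ℏ = m_e e⁵/((4πε₀)²ℏ³).
E_h = 4.38 × 10^-18 J
e·E_h/ℏ = 6.67 × 10^-3 A

6.67 × 10^-3 A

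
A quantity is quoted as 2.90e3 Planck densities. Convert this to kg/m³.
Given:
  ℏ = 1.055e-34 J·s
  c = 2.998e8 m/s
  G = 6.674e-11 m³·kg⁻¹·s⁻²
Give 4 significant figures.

One Planck density: ρ_P = c⁵/(ℏG²) = 5.154e96 kg/m³.
2.90e3 × 5.154e96 kg/m³ = 1.495e100 kg/m³

1.495e100 kg/m³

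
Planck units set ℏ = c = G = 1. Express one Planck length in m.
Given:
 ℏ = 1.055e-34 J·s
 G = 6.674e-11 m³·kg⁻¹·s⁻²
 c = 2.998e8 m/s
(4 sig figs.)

1.616e-35 m

Dimensional analysis gives ℓ_P = √(ℏG/c³).
  = √(2.613e-70)
  = 1.616e-35 m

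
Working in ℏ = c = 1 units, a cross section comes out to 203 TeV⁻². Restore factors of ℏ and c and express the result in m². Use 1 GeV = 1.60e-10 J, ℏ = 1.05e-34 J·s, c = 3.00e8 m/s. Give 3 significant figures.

7.87e-36 m²

Area is [L]² = [E]⁻²·(ℏc)²; restore (ℏc)².
1 GeV⁻² → (ℏc)² × (1 GeV in J)⁻² = 3.88e-32 m².
Convert the energy scale: 203 TeV⁻² = 2.03e-4 GeV⁻².
Result: 2.03e-4 × 3.88e-32 = 7.87e-36 m².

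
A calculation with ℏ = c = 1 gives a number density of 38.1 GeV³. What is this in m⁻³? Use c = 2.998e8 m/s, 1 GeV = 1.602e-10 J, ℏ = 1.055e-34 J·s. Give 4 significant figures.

Number density is [L]⁻³ = [E]³/(ℏc)³.
1 GeV³ → 1/(ℏc)³ × (1 GeV in J)³ = 1.299e47 m⁻³.
Result: 38.1 × 1.299e47 = 4.951e48 m⁻³.

4.951e48 m⁻³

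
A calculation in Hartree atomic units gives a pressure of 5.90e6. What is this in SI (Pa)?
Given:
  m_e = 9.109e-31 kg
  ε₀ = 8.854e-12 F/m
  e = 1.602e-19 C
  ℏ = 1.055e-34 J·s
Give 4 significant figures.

1.728e20 Pa

One atomic unit of pressure: P_au = E_h/a₀³ = m_e⁴e¹⁰/((4πε₀)⁵ℏ⁸) = 2.929e13 Pa.
5.90e6 × 2.929e13 Pa = 1.728e20 Pa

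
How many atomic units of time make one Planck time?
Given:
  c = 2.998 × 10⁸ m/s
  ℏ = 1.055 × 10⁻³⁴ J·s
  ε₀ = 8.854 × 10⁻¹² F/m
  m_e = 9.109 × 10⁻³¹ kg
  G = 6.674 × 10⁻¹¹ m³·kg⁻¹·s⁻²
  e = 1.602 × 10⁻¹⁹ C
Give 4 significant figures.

2.225 × 10⁻²⁷

Planck time: t_P = √(ℏG/c⁵) = 5.392 × 10⁻⁴⁴ s
atomic unit of time: τ_au = (4πε₀)²ℏ³/(m_e e⁴) = 2.423 × 10⁻¹⁷ s
ratio = 5.392 × 10⁻⁴⁴ / 2.423 × 10⁻¹⁷ = 2.225 × 10⁻²⁷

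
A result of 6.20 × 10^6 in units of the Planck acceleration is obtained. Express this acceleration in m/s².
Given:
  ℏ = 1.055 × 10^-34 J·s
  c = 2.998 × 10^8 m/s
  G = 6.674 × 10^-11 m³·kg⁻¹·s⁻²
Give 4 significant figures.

One Planck acceleration: a_P = √(c⁷/(ℏG)) = 5.560 × 10^51 m/s².
6.20 × 10^6 × 5.560 × 10^51 m/s² = 3.447 × 10^58 m/s²

3.447 × 10^58 m/s²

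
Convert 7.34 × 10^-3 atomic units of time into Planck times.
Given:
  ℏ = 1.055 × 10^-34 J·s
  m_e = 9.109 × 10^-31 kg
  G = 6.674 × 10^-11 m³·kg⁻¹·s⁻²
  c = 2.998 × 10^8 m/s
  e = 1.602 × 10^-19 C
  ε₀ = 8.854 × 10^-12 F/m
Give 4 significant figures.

3.298 × 10^24

atomic unit of time: τ_au = (4πε₀)²ℏ³/(m_e e⁴) = 2.423 × 10^-17 s
Planck time: t_P = √(ℏG/c⁵) = 5.392 × 10^-44 s
7.34 × 10^-3 × 2.423 × 10^-17 / 5.392 × 10^-44 = 3.298 × 10^24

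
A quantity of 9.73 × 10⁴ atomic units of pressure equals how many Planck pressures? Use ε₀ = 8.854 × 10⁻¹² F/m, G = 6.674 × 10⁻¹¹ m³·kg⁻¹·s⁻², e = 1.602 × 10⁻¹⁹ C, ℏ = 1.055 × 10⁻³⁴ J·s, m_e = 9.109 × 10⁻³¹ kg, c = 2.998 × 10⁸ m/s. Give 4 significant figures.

atomic unit of pressure: P_au = E_h/a₀³ = m_e⁴e¹⁰/((4πε₀)⁵ℏ⁸) = 2.929 × 10¹³ Pa
Planck pressure: p_P = c⁷/(ℏG²) = 4.632 × 10¹¹³ Pa
9.73 × 10⁴ × 2.929 × 10¹³ / 4.632 × 10¹¹³ = 6.153 × 10⁻⁹⁶

6.153 × 10⁻⁹⁶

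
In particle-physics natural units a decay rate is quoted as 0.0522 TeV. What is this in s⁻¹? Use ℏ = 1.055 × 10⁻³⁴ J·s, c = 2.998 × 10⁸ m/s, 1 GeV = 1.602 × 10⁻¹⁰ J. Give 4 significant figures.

7.926 × 10²⁵ s⁻¹

A rate is [E]/ℏ; divide by ℏ.
1 GeV → 1/ℏ × (1 GeV in J) = 1.518 × 10²⁴ s⁻¹.
Convert the energy scale: 0.0522 TeV = 52.2 GeV.
Result: 52.2 × 1.518 × 10²⁴ = 7.926 × 10²⁵ s⁻¹.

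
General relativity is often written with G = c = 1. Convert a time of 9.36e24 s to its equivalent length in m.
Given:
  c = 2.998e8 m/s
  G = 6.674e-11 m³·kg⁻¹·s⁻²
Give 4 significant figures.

2.806e33 m

Time → length via c.
9.36e24 s × (c) = 2.806e33 m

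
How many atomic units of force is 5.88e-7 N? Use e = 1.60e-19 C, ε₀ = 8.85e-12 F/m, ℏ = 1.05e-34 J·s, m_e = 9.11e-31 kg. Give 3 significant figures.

7.06

atomic unit of force: F_au = E_h/a₀ = m_e²e⁶/((4πε₀)³ℏ⁴) = 8.33e-8 N.
5.88e-7 / 8.33e-8 = 7.06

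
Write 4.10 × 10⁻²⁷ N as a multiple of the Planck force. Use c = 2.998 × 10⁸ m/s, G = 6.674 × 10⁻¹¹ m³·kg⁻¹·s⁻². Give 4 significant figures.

Planck force: F_P = c⁴/G = 1.210 × 10⁴⁴ N.
4.10 × 10⁻²⁷ / 1.210 × 10⁴⁴ = 3.387 × 10⁻⁷¹

3.387 × 10⁻⁷¹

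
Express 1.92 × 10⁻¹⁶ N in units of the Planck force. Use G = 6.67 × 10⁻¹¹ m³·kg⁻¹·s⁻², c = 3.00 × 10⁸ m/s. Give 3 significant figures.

1.58 × 10⁻⁶⁰

Planck force: F_P = c⁴/G = 1.21 × 10⁴⁴ N.
1.92 × 10⁻¹⁶ / 1.21 × 10⁴⁴ = 1.58 × 10⁻⁶⁰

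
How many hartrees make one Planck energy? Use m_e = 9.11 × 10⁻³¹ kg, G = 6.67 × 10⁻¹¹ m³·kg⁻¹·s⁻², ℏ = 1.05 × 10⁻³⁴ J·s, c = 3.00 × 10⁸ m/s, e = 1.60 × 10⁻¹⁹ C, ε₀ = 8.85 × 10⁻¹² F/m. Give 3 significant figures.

4.47 × 10²⁶

Planck energy: E_P = √(ℏc⁵/G) = 1.96 × 10⁹ J
hartree: E_h = m_e e⁴/(4πε₀ℏ)² = 4.38 × 10⁻¹⁸ J
ratio = 1.96 × 10⁹ / 4.38 × 10⁻¹⁸ = 4.47 × 10²⁶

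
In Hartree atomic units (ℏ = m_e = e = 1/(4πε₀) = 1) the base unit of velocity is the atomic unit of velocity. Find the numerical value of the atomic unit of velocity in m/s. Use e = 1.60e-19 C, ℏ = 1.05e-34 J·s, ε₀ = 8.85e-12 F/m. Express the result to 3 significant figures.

v_au = e²/(4πε₀ℏ)
  = 2.56e-38 / 1.17e-44
  = 2.19e6 m/s

2.19e6 m/s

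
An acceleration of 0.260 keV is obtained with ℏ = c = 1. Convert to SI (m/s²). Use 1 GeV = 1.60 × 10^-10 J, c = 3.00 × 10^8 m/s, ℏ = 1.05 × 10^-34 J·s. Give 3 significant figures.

1.19 × 10^26 m/s²

Acceleration is [L]/[T]² = c·[E]/ℏ.
1 GeV → c/ℏ × (1 GeV in J) = 4.57 × 10^32 m/s².
Convert the energy scale: 0.260 keV = 2.60 × 10^-7 GeV.
Result: 2.60 × 10^-7 × 4.57 × 10^32 = 1.19 × 10^26 m/s².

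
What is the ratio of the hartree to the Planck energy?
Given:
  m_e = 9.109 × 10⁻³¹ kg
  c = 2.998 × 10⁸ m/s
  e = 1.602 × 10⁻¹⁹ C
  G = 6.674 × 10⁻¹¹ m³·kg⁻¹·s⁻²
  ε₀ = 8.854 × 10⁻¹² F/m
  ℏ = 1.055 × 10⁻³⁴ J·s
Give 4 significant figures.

hartree: E_h = m_e e⁴/(4πε₀ℏ)² = 4.354 × 10⁻¹⁸ J
Planck energy: E_P = √(ℏc⁵/G) = 1.957 × 10⁹ J
ratio = 4.354 × 10⁻¹⁸ / 1.957 × 10⁹ = 2.225 × 10⁻²⁷

2.225 × 10⁻²⁷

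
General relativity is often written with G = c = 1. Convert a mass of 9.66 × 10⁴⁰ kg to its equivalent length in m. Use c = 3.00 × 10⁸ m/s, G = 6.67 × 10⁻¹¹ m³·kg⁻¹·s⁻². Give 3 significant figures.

7.16 × 10¹³ m

In G = c = 1 units mass has dimensions of length; the conversion factor is G/c².
9.66 × 10⁴⁰ kg × (G/c²) = 7.16 × 10¹³ m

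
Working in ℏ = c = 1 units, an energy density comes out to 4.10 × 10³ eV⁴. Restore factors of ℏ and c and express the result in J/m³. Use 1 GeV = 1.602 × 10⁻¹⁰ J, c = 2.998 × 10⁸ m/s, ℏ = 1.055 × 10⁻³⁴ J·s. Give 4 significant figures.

8.535 × 10⁴ J/m³

[E]/[L]³ = [E]⁴/(ℏc)³; restore (ℏc)⁻³.
1 GeV⁴ → 1/(ℏc)³ × (1 GeV in J)⁴ = 2.082 × 10³⁷ J/m³.
Convert the energy scale: 4.10 × 10³ eV⁴ = 4.10 × 10⁻³³ GeV⁴.
Result: 4.10 × 10⁻³³ × 2.082 × 10³⁷ = 8.535 × 10⁴ J/m³.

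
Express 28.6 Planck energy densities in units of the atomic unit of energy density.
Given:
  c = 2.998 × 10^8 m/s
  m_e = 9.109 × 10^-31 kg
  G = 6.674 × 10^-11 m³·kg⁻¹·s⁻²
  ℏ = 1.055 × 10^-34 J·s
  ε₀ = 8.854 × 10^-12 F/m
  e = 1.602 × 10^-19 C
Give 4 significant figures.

4.523 × 10^101

Planck energy density: u_P = c⁷/(ℏG²) = 4.632 × 10^113 J/m³
atomic unit of energy density: u_au = E_h/a₀³ = m_e⁴e¹⁰/((4πε₀)⁵ℏ⁸) = 2.929 × 10^13 J/m³
28.6 × 4.632 × 10^113 / 2.929 × 10^13 = 4.523 × 10^101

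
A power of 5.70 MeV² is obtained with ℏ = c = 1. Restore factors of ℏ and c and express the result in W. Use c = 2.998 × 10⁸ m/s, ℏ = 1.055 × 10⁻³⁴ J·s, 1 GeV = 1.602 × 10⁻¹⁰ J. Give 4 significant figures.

Power is [E]/[T] = [E]²/ℏ.
1 GeV² → 1/ℏ × (1 GeV in J)² = 2.433 × 10¹⁴ W.
Convert the energy scale: 5.70 MeV² = 5.70 × 10⁻⁶ GeV².
Result: 5.70 × 10⁻⁶ × 2.433 × 10¹⁴ = 1.387 × 10⁹ W.

1.387 × 10⁹ W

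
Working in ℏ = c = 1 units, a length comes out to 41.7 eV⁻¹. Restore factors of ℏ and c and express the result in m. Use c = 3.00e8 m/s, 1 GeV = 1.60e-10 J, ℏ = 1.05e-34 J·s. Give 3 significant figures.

A length is [E]⁻¹ in ℏ=c=1; restore one factor of ℏc.
1 GeV⁻¹ → ℏc × (1 GeV in J)⁻¹ = 1.97e-16 m.
Convert the energy scale: 41.7 eV⁻¹ = 4.17e10 GeV⁻¹.
Result: 4.17e10 × 1.97e-16 = 8.21e-6 m.

8.21e-6 m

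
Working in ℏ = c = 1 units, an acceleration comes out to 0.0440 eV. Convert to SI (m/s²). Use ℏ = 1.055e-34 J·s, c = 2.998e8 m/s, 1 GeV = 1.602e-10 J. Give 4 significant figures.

Acceleration is [L]/[T]² = c·[E]/ℏ.
1 GeV → c/ℏ × (1 GeV in J) = 4.552e32 m/s².
Convert the energy scale: 0.0440 eV = 4.40e-11 GeV.
Result: 4.40e-11 × 4.552e32 = 2.003e22 m/s².

2.003e22 m/s²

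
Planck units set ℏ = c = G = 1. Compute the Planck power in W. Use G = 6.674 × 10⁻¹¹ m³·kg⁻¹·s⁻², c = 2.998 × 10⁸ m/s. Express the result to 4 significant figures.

From ℏ = c = G = 1 the power scale is P_P = c⁵/G.
  = 2.422 × 10⁴² / 6.674 × 10⁻¹¹
  = 3.629 × 10⁵² W

3.629 × 10⁵² W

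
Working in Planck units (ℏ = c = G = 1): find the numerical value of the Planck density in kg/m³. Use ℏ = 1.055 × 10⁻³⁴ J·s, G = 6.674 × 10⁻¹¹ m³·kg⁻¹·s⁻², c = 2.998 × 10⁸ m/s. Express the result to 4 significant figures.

The unique combination of the constants set to 1 with dimensions of density is ρ_P = c⁵/(ℏG²).
  = 2.422 × 10⁴² / 4.699 × 10⁻⁵⁵
  = 5.154 × 10⁹⁶ kg/m³

5.154 × 10⁹⁶ kg/m³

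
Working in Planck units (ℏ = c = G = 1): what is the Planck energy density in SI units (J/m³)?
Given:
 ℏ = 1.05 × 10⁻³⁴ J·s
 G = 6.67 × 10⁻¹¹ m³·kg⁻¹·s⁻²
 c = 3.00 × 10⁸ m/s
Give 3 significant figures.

The unique combination of the constants set to 1 with dimensions of energy density is u_P = c⁷/(ℏG²).
  = 2.19 × 10⁵⁹ / 4.67 × 10⁻⁵⁵
  = 4.68 × 10¹¹³ J/m³

4.68 × 10¹¹³ J/m³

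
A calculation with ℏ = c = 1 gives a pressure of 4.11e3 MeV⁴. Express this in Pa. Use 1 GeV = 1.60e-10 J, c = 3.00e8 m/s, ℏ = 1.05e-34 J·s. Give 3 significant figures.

Pressure is [E]/[L]³ = [E]⁴/(ℏc)³.
1 GeV⁴ → 1/(ℏc)³ × (1 GeV in J)⁴ = 2.10e37 Pa.
Convert the energy scale: 4.11e3 MeV⁴ = 4.11e-9 GeV⁴.
Result: 4.11e-9 × 2.10e37 = 8.62e28 Pa.

8.62e28 Pa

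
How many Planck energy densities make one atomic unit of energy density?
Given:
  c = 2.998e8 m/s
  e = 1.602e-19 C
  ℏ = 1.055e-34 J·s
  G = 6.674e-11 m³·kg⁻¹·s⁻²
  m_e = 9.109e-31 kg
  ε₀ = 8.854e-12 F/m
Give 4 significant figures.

atomic unit of energy density: u_au = E_h/a₀³ = m_e⁴e¹⁰/((4πε₀)⁵ℏ⁸) = 2.929e13 J/m³
Planck energy density: u_P = c⁷/(ℏG²) = 4.632e113 J/m³
ratio = 2.929e13 / 4.632e113 = 6.323e-101

6.323e-101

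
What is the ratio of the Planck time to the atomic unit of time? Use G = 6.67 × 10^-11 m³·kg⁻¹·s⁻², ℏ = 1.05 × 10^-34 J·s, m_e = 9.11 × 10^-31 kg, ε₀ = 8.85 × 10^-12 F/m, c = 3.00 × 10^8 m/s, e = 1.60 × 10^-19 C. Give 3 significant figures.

2.24 × 10^-27

Planck time: t_P = √(ℏG/c⁵) = 5.37 × 10^-44 s
atomic unit of time: τ_au = (4πε₀)²ℏ³/(m_e e⁴) = 2.40 × 10^-17 s
ratio = 5.37 × 10^-44 / 2.40 × 10^-17 = 2.24 × 10^-27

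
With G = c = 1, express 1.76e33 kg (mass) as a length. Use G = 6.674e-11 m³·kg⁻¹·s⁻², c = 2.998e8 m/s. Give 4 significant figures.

1.307e6 m

In G = c = 1 units mass has dimensions of length; the conversion factor is G/c².
1.76e33 kg × (G/c²) = 1.307e6 m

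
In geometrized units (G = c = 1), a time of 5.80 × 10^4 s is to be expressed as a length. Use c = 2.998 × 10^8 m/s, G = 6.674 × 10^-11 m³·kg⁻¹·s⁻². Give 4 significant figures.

Time → length via c.
5.80 × 10^4 s × (c) = 1.739 × 10^13 m

1.739 × 10^13 m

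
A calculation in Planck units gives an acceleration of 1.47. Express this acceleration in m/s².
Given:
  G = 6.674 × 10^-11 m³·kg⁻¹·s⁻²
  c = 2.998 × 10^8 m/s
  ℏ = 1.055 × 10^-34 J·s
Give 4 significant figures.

One Planck acceleration: a_P = √(c⁷/(ℏG)) = 5.560 × 10^51 m/s².
1.47 × 5.560 × 10^51 m/s² = 8.174 × 10^51 m/s²

8.174 × 10^51 m/s²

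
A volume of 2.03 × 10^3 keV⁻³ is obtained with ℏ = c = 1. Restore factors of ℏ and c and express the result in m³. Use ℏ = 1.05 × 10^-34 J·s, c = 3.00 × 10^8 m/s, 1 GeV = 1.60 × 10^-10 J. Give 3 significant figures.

Volume is [L]³ = [E]⁻³·(ℏc)³.
1 GeV⁻³ → (ℏc)³ × (1 GeV in J)⁻³ = 7.63 × 10^-48 m³.
Convert the energy scale: 2.03 × 10^3 keV⁻³ = 2.03 × 10^21 GeV⁻³.
Result: 2.03 × 10^21 × 7.63 × 10^-48 = 1.55 × 10^-26 m³.

1.55 × 10^-26 m³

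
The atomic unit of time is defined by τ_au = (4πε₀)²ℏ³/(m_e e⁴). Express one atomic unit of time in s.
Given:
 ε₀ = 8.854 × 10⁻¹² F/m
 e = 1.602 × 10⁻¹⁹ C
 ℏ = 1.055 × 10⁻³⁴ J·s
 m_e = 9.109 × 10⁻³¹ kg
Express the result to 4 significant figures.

τ_au = (4πε₀)²ℏ³/(m_e e⁴)
E_h = 4.354 × 10⁻¹⁸ J
ℏ/E_h = 2.423 × 10⁻¹⁷ s

2.423 × 10⁻¹⁷ s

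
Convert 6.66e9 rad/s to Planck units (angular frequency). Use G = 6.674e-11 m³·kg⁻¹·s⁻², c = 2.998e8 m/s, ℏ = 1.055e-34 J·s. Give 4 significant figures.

Planck angular frequency: ω_P = √(c⁵/(ℏG)) = 1.855e43 rad/s.
6.66e9 / 1.855e43 = 3.591e-34

3.591e-34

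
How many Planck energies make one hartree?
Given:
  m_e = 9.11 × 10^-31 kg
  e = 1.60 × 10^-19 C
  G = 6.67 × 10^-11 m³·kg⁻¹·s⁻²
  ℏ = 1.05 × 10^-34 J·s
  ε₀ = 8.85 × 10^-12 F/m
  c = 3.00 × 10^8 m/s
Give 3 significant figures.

2.24 × 10^-27

hartree: E_h = m_e e⁴/(4πε₀ℏ)² = 4.38 × 10^-18 J
Planck energy: E_P = √(ℏc⁵/G) = 1.96 × 10^9 J
ratio = 4.38 × 10^-18 / 1.96 × 10^9 = 2.24 × 10^-27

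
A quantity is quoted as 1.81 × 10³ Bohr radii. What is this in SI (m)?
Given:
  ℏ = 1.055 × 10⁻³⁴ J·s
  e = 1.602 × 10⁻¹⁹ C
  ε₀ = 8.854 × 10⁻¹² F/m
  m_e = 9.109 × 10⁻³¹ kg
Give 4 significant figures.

One Bohr radius: a₀ = 4πε₀ℏ²/(m_e e²) = 5.297 × 10⁻¹¹ m.
1.81 × 10³ × 5.297 × 10⁻¹¹ m = 9.588 × 10⁻⁸ m

9.588 × 10⁻⁸ m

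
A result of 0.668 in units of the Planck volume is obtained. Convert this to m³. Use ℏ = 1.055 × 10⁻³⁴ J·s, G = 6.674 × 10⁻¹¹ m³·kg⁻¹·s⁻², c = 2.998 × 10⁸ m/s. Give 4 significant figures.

2.822 × 10⁻¹⁰⁵ m³

One Planck volume: V_P = (ℏG/c³)^(3/2) = 4.224 × 10⁻¹⁰⁵ m³.
0.668 × 4.224 × 10⁻¹⁰⁵ m³ = 2.822 × 10⁻¹⁰⁵ m³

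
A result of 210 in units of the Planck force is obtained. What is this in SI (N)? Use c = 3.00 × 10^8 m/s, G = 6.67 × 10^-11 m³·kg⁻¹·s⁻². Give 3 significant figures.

One Planck force: F_P = c⁴/G = 1.21 × 10^44 N.
210 × 1.21 × 10^44 N = 2.55 × 10^46 N

2.55 × 10^46 N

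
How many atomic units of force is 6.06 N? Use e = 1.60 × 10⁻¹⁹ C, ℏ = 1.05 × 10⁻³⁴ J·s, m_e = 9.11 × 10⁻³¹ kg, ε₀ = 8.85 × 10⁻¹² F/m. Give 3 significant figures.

7.28 × 10⁷

atomic unit of force: F_au = E_h/a₀ = m_e²e⁶/((4πε₀)³ℏ⁴) = 8.33 × 10⁻⁸ N.
6.06 / 8.33 × 10⁻⁸ = 7.28 × 10⁷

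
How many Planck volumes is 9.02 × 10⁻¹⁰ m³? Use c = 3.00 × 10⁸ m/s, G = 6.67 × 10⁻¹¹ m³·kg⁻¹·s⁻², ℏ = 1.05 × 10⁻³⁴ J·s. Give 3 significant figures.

2.16 × 10⁹⁵

Planck volume: V_P = (ℏG/c³)^(3/2) = 4.18 × 10⁻¹⁰⁵ m³.
9.02 × 10⁻¹⁰ / 4.18 × 10⁻¹⁰⁵ = 2.16 × 10⁹⁵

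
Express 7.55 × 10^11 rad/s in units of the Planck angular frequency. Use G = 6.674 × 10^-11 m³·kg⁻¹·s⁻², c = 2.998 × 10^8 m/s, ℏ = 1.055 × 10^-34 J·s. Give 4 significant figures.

4.071 × 10^-32

Planck angular frequency: ω_P = √(c⁵/(ℏG)) = 1.855 × 10^43 rad/s.
7.55 × 10^11 / 1.855 × 10^43 = 4.071 × 10^-32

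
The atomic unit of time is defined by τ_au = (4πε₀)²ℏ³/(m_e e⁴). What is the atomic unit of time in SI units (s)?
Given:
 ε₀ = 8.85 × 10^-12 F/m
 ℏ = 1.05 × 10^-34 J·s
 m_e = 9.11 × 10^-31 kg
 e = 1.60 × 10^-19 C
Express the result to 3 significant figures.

τ_au = (4πε₀)²ℏ³/(m_e e⁴)
E_h = 4.38 × 10^-18 J
ℏ/E_h = 2.40 × 10^-17 s

2.40 × 10^-17 s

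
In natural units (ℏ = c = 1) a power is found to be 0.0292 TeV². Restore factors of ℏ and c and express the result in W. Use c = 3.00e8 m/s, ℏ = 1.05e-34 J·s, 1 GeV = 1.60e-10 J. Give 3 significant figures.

Power is [E]/[T] = [E]²/ℏ.
1 GeV² → 1/ℏ × (1 GeV in J)² = 2.44e14 W.
Convert the energy scale: 0.0292 TeV² = 2.92e4 GeV².
Result: 2.92e4 × 2.44e14 = 7.12e18 W.

7.12e18 W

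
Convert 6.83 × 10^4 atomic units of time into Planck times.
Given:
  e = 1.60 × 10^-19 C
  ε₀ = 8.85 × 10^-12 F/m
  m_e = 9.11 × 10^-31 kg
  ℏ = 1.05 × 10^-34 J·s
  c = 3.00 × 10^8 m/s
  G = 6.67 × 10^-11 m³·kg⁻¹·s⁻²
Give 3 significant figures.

3.05 × 10^31

atomic unit of time: τ_au = (4πε₀)²ℏ³/(m_e e⁴) = 2.40 × 10^-17 s
Planck time: t_P = √(ℏG/c⁵) = 5.37 × 10^-44 s
6.83 × 10^4 × 2.40 × 10^-17 / 5.37 × 10^-44 = 3.05 × 10^31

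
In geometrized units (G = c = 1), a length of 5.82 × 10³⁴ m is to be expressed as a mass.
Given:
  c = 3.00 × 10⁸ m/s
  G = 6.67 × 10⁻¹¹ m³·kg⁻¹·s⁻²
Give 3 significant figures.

7.85 × 10⁶¹ kg

Length → mass via c²/G.
5.82 × 10³⁴ m × (c²/G) = 7.85 × 10⁶¹ kg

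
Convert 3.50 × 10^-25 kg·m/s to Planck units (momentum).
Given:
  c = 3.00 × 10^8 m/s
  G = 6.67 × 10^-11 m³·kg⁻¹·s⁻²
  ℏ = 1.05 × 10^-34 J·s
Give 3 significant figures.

5.37 × 10^-26

Planck momentum: p_P = √(ℏc³/G) = 6.52 kg·m/s.
3.50 × 10^-25 / 6.52 = 5.37 × 10^-26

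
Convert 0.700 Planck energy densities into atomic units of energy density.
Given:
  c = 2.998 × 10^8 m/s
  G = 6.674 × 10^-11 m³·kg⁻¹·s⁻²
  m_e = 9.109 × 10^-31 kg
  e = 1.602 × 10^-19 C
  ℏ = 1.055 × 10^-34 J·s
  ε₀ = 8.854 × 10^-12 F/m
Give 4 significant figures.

1.107 × 10^100

Planck energy density: u_P = c⁷/(ℏG²) = 4.632 × 10^113 J/m³
atomic unit of energy density: u_au = E_h/a₀³ = m_e⁴e¹⁰/((4πε₀)⁵ℏ⁸) = 2.929 × 10^13 J/m³
0.700 × 4.632 × 10^113 / 2.929 × 10^13 = 1.107 × 10^100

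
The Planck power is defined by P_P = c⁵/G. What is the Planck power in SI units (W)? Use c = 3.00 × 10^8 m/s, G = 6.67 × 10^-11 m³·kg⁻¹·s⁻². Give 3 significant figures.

P_P = c⁵/G
  = 2.43 × 10^42 / 6.67 × 10^-11
  = 3.64 × 10^52 W

3.64 × 10^52 W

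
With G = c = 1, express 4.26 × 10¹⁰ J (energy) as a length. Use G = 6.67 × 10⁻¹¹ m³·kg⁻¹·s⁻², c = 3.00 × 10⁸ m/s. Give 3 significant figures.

3.51 × 10⁻³⁴ m

Energy → length via G/c⁴.
4.26 × 10¹⁰ J × (G/c⁴) = 3.51 × 10⁻³⁴ m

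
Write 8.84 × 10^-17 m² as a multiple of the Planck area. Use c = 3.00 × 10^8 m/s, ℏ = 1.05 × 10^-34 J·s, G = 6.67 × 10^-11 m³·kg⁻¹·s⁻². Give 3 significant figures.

3.41 × 10^53

Planck area: A_P = ℏG/c³ = 2.59 × 10^-70 m².
8.84 × 10^-17 / 2.59 × 10^-70 = 3.41 × 10^53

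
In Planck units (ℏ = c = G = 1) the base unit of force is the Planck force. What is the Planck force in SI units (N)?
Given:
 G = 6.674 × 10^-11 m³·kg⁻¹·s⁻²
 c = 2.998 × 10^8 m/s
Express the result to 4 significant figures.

F_P = c⁴/G
  = 8.078 × 10^33 / 6.674 × 10^-11
  = 1.210 × 10^44 N

1.210 × 10^44 N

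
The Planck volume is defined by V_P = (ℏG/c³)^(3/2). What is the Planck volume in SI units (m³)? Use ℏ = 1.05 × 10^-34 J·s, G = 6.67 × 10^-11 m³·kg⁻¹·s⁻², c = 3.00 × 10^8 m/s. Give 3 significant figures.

V_P = (ℏG/c³)^(3/2)
  = √(1.75 × 10^-209)
  = 4.18 × 10^-105 m³

4.18 × 10^-105 m³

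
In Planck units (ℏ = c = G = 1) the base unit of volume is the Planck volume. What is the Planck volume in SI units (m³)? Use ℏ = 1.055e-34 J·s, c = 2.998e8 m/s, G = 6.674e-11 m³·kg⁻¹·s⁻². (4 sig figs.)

4.224e-105 m³

V_P = (ℏG/c³)^(3/2)
  = √(1.784e-209)
  = 4.224e-105 m³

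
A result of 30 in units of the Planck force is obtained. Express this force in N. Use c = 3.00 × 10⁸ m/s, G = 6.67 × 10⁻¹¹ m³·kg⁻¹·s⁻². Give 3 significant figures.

3.64 × 10⁴⁵ N

One Planck force: F_P = c⁴/G = 1.21 × 10⁴⁴ N.
30 × 1.21 × 10⁴⁴ N = 3.64 × 10⁴⁵ N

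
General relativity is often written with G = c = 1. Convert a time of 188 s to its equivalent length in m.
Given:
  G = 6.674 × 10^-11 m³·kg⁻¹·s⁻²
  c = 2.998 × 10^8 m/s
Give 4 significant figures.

Time → length via c.
188 s × (c) = 5.636 × 10^10 m

5.636 × 10^10 m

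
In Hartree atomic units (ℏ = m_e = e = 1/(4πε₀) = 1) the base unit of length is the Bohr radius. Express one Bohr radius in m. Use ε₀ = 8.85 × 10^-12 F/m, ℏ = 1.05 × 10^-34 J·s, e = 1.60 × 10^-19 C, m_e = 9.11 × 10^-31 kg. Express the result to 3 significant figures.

a₀ = 4πε₀ℏ²/(m_e e²)
  = 1.23 × 10^-78 / 2.33 × 10^-68
  = 5.26 × 10^-11 m

5.26 × 10^-11 m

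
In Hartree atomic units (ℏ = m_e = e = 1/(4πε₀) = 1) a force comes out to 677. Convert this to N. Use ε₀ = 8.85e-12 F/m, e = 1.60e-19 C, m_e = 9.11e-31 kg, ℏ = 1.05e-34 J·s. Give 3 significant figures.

One atomic unit of force: F_au = E_h/a₀ = m_e²e⁶/((4πε₀)³ℏ⁴) = 8.33e-8 N.
677 × 8.33e-8 N = 5.64e-5 N

5.64e-5 N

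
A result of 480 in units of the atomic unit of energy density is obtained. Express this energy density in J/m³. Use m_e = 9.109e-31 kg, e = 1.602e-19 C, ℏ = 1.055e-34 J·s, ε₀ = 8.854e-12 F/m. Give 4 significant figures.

1.406e16 J/m³

One atomic unit of energy density: u_au = E_h/a₀³ = m_e⁴e¹⁰/((4πε₀)⁵ℏ⁸) = 2.929e13 J/m³.
480 × 2.929e13 J/m³ = 1.406e16 J/m³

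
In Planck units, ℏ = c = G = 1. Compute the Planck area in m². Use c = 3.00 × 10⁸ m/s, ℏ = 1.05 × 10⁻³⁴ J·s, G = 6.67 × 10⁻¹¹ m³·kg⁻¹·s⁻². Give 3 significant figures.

2.59 × 10⁻⁷⁰ m²

From ℏ = c = G = 1 the area scale is A_P = ℏG/c³.
  = 7.00 × 10⁻⁴⁵ / 2.70 × 10²⁵
  = 2.59 × 10⁻⁷⁰ m²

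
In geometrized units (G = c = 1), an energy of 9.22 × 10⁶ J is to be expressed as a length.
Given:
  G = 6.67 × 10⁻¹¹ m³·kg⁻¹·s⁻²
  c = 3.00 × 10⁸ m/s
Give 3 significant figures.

7.59 × 10⁻³⁸ m

Energy → length via G/c⁴.
9.22 × 10⁶ J × (G/c⁴) = 7.59 × 10⁻³⁸ m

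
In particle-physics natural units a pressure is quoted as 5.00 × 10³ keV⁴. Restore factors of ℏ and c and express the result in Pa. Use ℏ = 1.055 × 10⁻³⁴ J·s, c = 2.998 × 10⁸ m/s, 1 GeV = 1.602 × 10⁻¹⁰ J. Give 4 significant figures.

Pressure is [E]/[L]³ = [E]⁴/(ℏc)³.
1 GeV⁴ → 1/(ℏc)³ × (1 GeV in J)⁴ = 2.082 × 10³⁷ Pa.
Convert the energy scale: 5.00 × 10³ keV⁴ = 5.00 × 10⁻²¹ GeV⁴.
Result: 5.00 × 10⁻²¹ × 2.082 × 10³⁷ = 1.041 × 10¹⁷ Pa.

1.041 × 10¹⁷ Pa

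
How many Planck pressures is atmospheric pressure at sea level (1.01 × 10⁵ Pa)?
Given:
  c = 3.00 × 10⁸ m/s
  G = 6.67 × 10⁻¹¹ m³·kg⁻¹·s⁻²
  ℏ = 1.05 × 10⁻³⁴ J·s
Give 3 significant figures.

2.16 × 10⁻¹⁰⁹

Planck pressure: p_P = c⁷/(ℏG²) = 4.68 × 10¹¹³ Pa.
1.01 × 10⁵ / 4.68 × 10¹¹³ = 2.16 × 10⁻¹⁰⁹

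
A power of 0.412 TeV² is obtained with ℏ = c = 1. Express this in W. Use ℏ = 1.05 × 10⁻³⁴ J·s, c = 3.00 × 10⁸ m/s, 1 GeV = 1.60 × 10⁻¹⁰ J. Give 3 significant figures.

1.00 × 10²⁰ W

Power is [E]/[T] = [E]²/ℏ.
1 GeV² → 1/ℏ × (1 GeV in J)² = 2.44 × 10¹⁴ W.
Convert the energy scale: 0.412 TeV² = 4.12 × 10⁵ GeV².
Result: 4.12 × 10⁵ × 2.44 × 10¹⁴ = 1.00 × 10²⁰ W.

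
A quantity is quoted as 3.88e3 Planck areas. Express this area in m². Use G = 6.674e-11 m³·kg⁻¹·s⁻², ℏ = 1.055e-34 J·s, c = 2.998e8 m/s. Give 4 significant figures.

1.014e-66 m²

One Planck area: A_P = ℏG/c³ = 2.613e-70 m².
3.88e3 × 2.613e-70 m² = 1.014e-66 m²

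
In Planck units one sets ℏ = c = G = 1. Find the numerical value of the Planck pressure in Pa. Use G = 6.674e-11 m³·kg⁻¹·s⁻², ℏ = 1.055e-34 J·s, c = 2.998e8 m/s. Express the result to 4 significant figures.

p_P = c⁷/(ℏG²)
  = 2.177e59 / 4.699e-55
  = 4.632e113 Pa

4.632e113 Pa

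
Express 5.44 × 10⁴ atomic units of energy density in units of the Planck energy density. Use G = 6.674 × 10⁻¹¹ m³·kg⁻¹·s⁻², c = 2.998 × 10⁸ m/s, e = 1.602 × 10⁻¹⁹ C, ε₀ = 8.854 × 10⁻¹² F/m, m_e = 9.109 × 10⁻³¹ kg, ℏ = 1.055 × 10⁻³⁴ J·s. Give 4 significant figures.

atomic unit of energy density: u_au = E_h/a₀³ = m_e⁴e¹⁰/((4πε₀)⁵ℏ⁸) = 2.929 × 10¹³ J/m³
Planck energy density: u_P = c⁷/(ℏG²) = 4.632 × 10¹¹³ J/m³
5.44 × 10⁴ × 2.929 × 10¹³ / 4.632 × 10¹¹³ = 3.440 × 10⁻⁹⁶

3.440 × 10⁻⁹⁶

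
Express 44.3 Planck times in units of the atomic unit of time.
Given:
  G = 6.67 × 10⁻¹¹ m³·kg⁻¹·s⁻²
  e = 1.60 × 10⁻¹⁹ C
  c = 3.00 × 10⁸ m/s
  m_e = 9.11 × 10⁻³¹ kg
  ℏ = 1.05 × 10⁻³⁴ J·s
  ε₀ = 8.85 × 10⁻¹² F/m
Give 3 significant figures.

Planck time: t_P = √(ℏG/c⁵) = 5.37 × 10⁻⁴⁴ s
atomic unit of time: τ_au = (4πε₀)²ℏ³/(m_e e⁴) = 2.40 × 10⁻¹⁷ s
44.3 × 5.37 × 10⁻⁴⁴ / 2.40 × 10⁻¹⁷ = 9.92 × 10⁻²⁶

9.92 × 10⁻²⁶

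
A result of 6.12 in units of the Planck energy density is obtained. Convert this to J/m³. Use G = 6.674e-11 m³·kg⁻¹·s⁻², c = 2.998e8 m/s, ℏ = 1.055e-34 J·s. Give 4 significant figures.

One Planck energy density: u_P = c⁷/(ℏG²) = 4.632e113 J/m³.
6.12 × 4.632e113 J/m³ = 2.835e114 J/m³

2.835e114 J/m³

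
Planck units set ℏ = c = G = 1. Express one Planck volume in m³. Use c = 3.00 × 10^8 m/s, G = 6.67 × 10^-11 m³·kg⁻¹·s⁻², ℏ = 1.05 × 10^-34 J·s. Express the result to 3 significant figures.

From ℏ = c = G = 1 the volume scale is V_P = (ℏG/c³)^(3/2).
  = √(1.75 × 10^-209)
  = 4.18 × 10^-105 m³

4.18 × 10^-105 m³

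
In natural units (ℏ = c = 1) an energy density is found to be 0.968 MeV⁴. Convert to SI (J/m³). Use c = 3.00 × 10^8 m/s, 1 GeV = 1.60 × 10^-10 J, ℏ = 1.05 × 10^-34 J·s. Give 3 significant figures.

2.03 × 10^25 J/m³

[E]/[L]³ = [E]⁴/(ℏc)³; restore (ℏc)⁻³.
1 GeV⁴ → 1/(ℏc)³ × (1 GeV in J)⁴ = 2.10 × 10^37 J/m³.
Convert the energy scale: 0.968 MeV⁴ = 9.68 × 10^-13 GeV⁴.
Result: 9.68 × 10^-13 × 2.10 × 10^37 = 2.03 × 10^25 J/m³.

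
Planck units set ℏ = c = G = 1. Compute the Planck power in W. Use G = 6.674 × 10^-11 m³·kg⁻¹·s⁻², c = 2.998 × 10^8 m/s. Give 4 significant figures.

3.629 × 10^52 W

Dimensional analysis gives P_P = c⁵/G.
  = 2.422 × 10^42 / 6.674 × 10^-11
  = 3.629 × 10^52 W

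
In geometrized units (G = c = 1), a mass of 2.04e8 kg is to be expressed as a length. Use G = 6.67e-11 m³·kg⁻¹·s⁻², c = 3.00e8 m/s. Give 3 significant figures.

1.51e-19 m

In G = c = 1 units mass has dimensions of length; the conversion factor is G/c².
2.04e8 kg × (G/c²) = 1.51e-19 m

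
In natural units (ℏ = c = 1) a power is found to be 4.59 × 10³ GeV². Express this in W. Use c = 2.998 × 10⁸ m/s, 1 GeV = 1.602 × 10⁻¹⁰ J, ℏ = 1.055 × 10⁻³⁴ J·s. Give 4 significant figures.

Power is [E]/[T] = [E]²/ℏ.
1 GeV² → 1/ℏ × (1 GeV in J)² = 2.433 × 10¹⁴ W.
Result: 4.59 × 10³ × 2.433 × 10¹⁴ = 1.117 × 10¹⁸ W.

1.117 × 10¹⁸ W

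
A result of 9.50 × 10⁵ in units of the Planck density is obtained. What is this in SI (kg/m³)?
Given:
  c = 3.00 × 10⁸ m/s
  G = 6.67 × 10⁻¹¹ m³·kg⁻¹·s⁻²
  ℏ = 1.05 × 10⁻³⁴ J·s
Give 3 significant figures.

One Planck density: ρ_P = c⁵/(ℏG²) = 5.20 × 10⁹⁶ kg/m³.
9.50 × 10⁵ × 5.20 × 10⁹⁶ kg/m³ = 4.94 × 10¹⁰² kg/m³

4.94 × 10¹⁰² kg/m³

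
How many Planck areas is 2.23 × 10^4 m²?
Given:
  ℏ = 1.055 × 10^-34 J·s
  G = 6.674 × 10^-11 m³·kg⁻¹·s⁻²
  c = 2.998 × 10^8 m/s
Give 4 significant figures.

8.534 × 10^73

Planck area: A_P = ℏG/c³ = 2.613 × 10^-70 m².
2.23 × 10^4 / 2.613 × 10^-70 = 8.534 × 10^73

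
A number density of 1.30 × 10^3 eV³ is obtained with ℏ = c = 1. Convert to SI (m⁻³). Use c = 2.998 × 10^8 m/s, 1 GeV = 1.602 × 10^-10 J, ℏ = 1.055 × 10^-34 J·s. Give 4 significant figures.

1.689 × 10^23 m⁻³

Number density is [L]⁻³ = [E]³/(ℏc)³.
1 GeV³ → 1/(ℏc)³ × (1 GeV in J)³ = 1.299 × 10^47 m⁻³.
Convert the energy scale: 1.30 × 10^3 eV³ = 1.30 × 10^-24 GeV³.
Result: 1.30 × 10^-24 × 1.299 × 10^47 = 1.689 × 10^23 m⁻³.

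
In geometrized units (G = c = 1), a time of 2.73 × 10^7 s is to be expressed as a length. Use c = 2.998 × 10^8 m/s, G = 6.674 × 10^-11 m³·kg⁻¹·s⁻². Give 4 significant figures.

8.185 × 10^15 m

Time → length via c.
2.73 × 10^7 s × (c) = 8.185 × 10^15 m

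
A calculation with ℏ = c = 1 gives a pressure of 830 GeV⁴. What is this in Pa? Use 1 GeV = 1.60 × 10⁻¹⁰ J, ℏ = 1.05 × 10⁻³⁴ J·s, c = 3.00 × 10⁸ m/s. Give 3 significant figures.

1.74 × 10⁴⁰ Pa

Pressure is [E]/[L]³ = [E]⁴/(ℏc)³.
1 GeV⁴ → 1/(ℏc)³ × (1 GeV in J)⁴ = 2.10 × 10³⁷ Pa.
Result: 830 × 2.10 × 10³⁷ = 1.74 × 10⁴⁰ Pa.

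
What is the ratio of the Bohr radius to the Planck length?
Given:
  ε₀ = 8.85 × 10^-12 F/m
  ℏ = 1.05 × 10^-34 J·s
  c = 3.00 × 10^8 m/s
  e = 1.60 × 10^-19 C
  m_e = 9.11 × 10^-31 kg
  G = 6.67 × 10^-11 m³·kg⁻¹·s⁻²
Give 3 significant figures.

Bohr radius: a₀ = 4πε₀ℏ²/(m_e e²) = 5.26 × 10^-11 m
Planck length: ℓ_P = √(ℏG/c³) = 1.61 × 10^-35 m
ratio = 5.26 × 10^-11 / 1.61 × 10^-35 = 3.26 × 10^24

3.26 × 10^24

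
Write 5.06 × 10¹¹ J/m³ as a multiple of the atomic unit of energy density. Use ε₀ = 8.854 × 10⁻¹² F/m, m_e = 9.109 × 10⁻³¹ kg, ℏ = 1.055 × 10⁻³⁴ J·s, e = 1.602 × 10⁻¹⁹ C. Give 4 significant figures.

atomic unit of energy density: u_au = E_h/a₀³ = m_e⁴e¹⁰/((4πε₀)⁵ℏ⁸) = 2.929 × 10¹³ J/m³.
5.06 × 10¹¹ / 2.929 × 10¹³ = 0.01727

0.01727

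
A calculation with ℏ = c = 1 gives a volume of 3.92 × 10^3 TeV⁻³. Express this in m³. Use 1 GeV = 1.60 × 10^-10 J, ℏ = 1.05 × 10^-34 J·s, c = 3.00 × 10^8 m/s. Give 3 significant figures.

Volume is [L]³ = [E]⁻³·(ℏc)³.
1 GeV⁻³ → (ℏc)³ × (1 GeV in J)⁻³ = 7.63 × 10^-48 m³.
Convert the energy scale: 3.92 × 10^3 TeV⁻³ = 3.92 × 10^-6 GeV⁻³.
Result: 3.92 × 10^-6 × 7.63 × 10^-48 = 2.99 × 10^-53 m³.

2.99 × 10^-53 m³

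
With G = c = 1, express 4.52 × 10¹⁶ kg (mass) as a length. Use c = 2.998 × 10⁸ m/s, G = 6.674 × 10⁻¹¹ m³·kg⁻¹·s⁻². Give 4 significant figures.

In G = c = 1 units mass has dimensions of length; the conversion factor is G/c².
4.52 × 10¹⁶ kg × (G/c²) = 3.356 × 10⁻¹¹ m

3.356 × 10⁻¹¹ m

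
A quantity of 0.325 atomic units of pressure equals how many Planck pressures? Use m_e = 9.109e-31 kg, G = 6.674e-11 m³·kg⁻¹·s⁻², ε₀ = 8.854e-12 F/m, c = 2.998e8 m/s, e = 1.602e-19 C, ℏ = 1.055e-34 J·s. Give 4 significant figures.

2.055e-101

atomic unit of pressure: P_au = E_h/a₀³ = m_e⁴e¹⁰/((4πε₀)⁵ℏ⁸) = 2.929e13 Pa
Planck pressure: p_P = c⁷/(ℏG²) = 4.632e113 Pa
0.325 × 2.929e13 / 4.632e113 = 2.055e-101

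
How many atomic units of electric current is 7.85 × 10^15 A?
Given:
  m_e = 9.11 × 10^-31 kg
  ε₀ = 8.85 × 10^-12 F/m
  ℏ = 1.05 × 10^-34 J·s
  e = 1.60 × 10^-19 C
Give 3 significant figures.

atomic unit of electric current: I_au = e E_h/ℏ = m_e e⁵/((4πε₀)²ℏ³) = 6.67 × 10^-3 A.
7.85 × 10^15 / 6.67 × 10^-3 = 1.18 × 10^18

1.18 × 10^18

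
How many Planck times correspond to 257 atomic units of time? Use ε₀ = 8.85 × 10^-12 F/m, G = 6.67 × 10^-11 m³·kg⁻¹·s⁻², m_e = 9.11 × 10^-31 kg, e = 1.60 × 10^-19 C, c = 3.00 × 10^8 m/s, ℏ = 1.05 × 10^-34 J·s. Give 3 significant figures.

atomic unit of time: τ_au = (4πε₀)²ℏ³/(m_e e⁴) = 2.40 × 10^-17 s
Planck time: t_P = √(ℏG/c⁵) = 5.37 × 10^-44 s
257 × 2.40 × 10^-17 / 5.37 × 10^-44 = 1.15 × 10^29

1.15 × 10^29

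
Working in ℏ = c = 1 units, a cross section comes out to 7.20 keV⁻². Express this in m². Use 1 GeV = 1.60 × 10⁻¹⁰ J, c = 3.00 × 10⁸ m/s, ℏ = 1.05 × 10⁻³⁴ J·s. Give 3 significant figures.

Area is [L]² = [E]⁻²·(ℏc)²; restore (ℏc)².
1 GeV⁻² → (ℏc)² × (1 GeV in J)⁻² = 3.88 × 10⁻³² m².
Convert the energy scale: 7.20 keV⁻² = 7.20 × 10¹² GeV⁻².
Result: 7.20 × 10¹² × 3.88 × 10⁻³² = 2.79 × 10⁻¹⁹ m².

2.79 × 10⁻¹⁹ m²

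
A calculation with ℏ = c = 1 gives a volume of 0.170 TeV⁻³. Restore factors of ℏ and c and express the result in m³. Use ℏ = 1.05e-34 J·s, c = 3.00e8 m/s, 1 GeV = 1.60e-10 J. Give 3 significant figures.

1.30e-57 m³

Volume is [L]³ = [E]⁻³·(ℏc)³.
1 GeV⁻³ → (ℏc)³ × (1 GeV in J)⁻³ = 7.63e-48 m³.
Convert the energy scale: 0.170 TeV⁻³ = 1.70e-10 GeV⁻³.
Result: 1.70e-10 × 7.63e-48 = 1.30e-57 m³.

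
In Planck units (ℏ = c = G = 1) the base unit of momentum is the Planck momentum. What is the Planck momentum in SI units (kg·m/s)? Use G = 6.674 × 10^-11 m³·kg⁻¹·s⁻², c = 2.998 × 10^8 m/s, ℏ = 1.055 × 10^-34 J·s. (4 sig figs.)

6.527 kg·m/s

p_P = √(ℏc³/G)
  = √(42.60)
  = 6.527 kg·m/s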